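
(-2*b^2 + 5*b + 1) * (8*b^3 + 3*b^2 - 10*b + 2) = -16*b^5 + 34*b^4 + 43*b^3 - 51*b^2 + 2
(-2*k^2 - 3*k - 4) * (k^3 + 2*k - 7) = -2*k^5 - 3*k^4 - 8*k^3 + 8*k^2 + 13*k + 28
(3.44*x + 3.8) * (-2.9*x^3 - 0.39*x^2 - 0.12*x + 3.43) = -9.976*x^4 - 12.3616*x^3 - 1.8948*x^2 + 11.3432*x + 13.034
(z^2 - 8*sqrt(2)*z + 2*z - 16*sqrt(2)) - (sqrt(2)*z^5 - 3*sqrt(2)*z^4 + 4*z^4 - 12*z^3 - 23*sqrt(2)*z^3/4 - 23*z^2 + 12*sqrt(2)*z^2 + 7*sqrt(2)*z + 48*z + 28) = -sqrt(2)*z^5 - 4*z^4 + 3*sqrt(2)*z^4 + 23*sqrt(2)*z^3/4 + 12*z^3 - 12*sqrt(2)*z^2 + 24*z^2 - 46*z - 15*sqrt(2)*z - 28 - 16*sqrt(2)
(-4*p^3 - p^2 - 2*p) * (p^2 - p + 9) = -4*p^5 + 3*p^4 - 37*p^3 - 7*p^2 - 18*p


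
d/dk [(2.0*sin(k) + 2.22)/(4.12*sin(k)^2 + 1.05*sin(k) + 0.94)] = (-18.2928*sin(k) + 4.12*cos(2*k) - 4.571)*cos(k)/(4.12*sin(k)^2 + 1.05*sin(k) + 0.94)^2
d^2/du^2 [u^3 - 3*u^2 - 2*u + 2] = 6*u - 6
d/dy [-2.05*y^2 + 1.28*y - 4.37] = 1.28 - 4.1*y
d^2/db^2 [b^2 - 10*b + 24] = 2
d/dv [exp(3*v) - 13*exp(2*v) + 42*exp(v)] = (3*exp(2*v) - 26*exp(v) + 42)*exp(v)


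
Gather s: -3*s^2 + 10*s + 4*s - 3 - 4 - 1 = -3*s^2 + 14*s - 8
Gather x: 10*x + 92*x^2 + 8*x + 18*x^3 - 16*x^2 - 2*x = 18*x^3 + 76*x^2 + 16*x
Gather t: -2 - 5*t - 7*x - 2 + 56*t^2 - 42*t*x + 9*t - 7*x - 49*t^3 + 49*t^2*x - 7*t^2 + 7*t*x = -49*t^3 + t^2*(49*x + 49) + t*(4 - 35*x) - 14*x - 4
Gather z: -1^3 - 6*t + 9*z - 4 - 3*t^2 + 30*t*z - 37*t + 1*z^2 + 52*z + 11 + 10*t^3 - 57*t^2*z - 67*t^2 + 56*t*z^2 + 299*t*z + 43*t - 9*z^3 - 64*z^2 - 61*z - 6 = 10*t^3 - 70*t^2 - 9*z^3 + z^2*(56*t - 63) + z*(-57*t^2 + 329*t)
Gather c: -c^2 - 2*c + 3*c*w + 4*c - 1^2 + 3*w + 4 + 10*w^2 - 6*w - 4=-c^2 + c*(3*w + 2) + 10*w^2 - 3*w - 1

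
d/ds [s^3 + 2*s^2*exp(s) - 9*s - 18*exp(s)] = 2*s^2*exp(s) + 3*s^2 + 4*s*exp(s) - 18*exp(s) - 9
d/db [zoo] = 0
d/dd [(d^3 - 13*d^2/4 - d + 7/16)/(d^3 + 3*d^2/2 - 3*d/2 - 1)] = (38*d^2 - 46*d + 53)/(8*(d^4 + 2*d^3 - 3*d^2 - 4*d + 4))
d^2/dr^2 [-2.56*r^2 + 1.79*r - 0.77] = -5.12000000000000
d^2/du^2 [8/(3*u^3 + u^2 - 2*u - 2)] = 16*(-(9*u + 1)*(3*u^3 + u^2 - 2*u - 2) + (9*u^2 + 2*u - 2)^2)/(3*u^3 + u^2 - 2*u - 2)^3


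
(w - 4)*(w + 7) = w^2 + 3*w - 28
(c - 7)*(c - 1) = c^2 - 8*c + 7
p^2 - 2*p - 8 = (p - 4)*(p + 2)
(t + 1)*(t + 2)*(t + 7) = t^3 + 10*t^2 + 23*t + 14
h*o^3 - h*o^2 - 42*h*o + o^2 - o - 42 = (o - 7)*(o + 6)*(h*o + 1)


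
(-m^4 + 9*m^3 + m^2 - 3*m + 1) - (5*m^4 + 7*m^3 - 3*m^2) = -6*m^4 + 2*m^3 + 4*m^2 - 3*m + 1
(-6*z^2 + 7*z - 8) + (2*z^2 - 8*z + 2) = -4*z^2 - z - 6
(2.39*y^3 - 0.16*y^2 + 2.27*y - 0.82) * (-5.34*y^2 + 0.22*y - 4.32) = -12.7626*y^5 + 1.3802*y^4 - 22.4818*y^3 + 5.5694*y^2 - 9.9868*y + 3.5424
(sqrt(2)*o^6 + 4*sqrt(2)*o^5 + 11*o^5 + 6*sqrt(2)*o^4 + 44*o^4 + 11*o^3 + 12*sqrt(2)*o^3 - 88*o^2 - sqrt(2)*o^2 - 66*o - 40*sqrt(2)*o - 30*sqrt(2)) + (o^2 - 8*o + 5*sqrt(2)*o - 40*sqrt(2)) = sqrt(2)*o^6 + 4*sqrt(2)*o^5 + 11*o^5 + 6*sqrt(2)*o^4 + 44*o^4 + 11*o^3 + 12*sqrt(2)*o^3 - 87*o^2 - sqrt(2)*o^2 - 74*o - 35*sqrt(2)*o - 70*sqrt(2)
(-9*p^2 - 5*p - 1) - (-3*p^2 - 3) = -6*p^2 - 5*p + 2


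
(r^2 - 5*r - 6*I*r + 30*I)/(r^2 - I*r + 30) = (r - 5)/(r + 5*I)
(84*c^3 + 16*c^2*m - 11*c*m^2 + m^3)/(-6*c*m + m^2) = -14*c^2/m - 5*c + m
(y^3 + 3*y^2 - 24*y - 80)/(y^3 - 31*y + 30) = (y^2 + 8*y + 16)/(y^2 + 5*y - 6)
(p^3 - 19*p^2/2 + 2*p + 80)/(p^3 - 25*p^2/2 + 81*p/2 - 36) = (2*p^2 - 3*p - 20)/(2*p^2 - 9*p + 9)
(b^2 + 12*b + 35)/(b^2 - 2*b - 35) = (b + 7)/(b - 7)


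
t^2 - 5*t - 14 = (t - 7)*(t + 2)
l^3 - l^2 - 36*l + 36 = (l - 6)*(l - 1)*(l + 6)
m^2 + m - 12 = (m - 3)*(m + 4)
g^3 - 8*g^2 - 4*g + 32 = (g - 8)*(g - 2)*(g + 2)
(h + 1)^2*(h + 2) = h^3 + 4*h^2 + 5*h + 2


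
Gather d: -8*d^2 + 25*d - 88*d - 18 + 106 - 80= -8*d^2 - 63*d + 8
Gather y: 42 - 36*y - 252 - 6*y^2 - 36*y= -6*y^2 - 72*y - 210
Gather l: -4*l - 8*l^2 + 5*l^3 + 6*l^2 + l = 5*l^3 - 2*l^2 - 3*l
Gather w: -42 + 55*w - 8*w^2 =-8*w^2 + 55*w - 42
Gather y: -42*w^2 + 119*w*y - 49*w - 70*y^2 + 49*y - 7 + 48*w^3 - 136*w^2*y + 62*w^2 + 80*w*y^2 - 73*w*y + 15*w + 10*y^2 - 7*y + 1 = 48*w^3 + 20*w^2 - 34*w + y^2*(80*w - 60) + y*(-136*w^2 + 46*w + 42) - 6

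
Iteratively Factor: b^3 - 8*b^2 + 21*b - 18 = (b - 2)*(b^2 - 6*b + 9) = (b - 3)*(b - 2)*(b - 3)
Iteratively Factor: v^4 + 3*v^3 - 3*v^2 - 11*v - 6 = (v + 1)*(v^3 + 2*v^2 - 5*v - 6) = (v + 1)^2*(v^2 + v - 6) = (v - 2)*(v + 1)^2*(v + 3)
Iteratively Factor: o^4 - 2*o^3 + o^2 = (o - 1)*(o^3 - o^2) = (o - 1)^2*(o^2) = o*(o - 1)^2*(o)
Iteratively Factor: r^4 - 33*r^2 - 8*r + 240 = (r + 4)*(r^3 - 4*r^2 - 17*r + 60) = (r - 5)*(r + 4)*(r^2 + r - 12) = (r - 5)*(r + 4)^2*(r - 3)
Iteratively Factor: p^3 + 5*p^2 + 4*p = (p + 4)*(p^2 + p) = p*(p + 4)*(p + 1)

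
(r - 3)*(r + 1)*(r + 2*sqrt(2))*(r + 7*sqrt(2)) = r^4 - 2*r^3 + 9*sqrt(2)*r^3 - 18*sqrt(2)*r^2 + 25*r^2 - 56*r - 27*sqrt(2)*r - 84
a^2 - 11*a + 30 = (a - 6)*(a - 5)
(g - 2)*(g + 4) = g^2 + 2*g - 8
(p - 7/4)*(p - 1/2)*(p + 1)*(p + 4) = p^4 + 11*p^3/4 - 51*p^2/8 - 37*p/8 + 7/2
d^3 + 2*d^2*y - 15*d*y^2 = d*(d - 3*y)*(d + 5*y)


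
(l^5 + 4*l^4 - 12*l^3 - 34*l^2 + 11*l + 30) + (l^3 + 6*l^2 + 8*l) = l^5 + 4*l^4 - 11*l^3 - 28*l^2 + 19*l + 30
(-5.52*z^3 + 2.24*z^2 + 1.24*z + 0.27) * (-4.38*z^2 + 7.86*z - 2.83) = 24.1776*z^5 - 53.1984*z^4 + 27.7968*z^3 + 2.2246*z^2 - 1.387*z - 0.7641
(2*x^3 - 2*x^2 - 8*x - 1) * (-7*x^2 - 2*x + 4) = -14*x^5 + 10*x^4 + 68*x^3 + 15*x^2 - 30*x - 4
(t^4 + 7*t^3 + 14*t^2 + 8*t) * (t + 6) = t^5 + 13*t^4 + 56*t^3 + 92*t^2 + 48*t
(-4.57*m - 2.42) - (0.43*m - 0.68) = -5.0*m - 1.74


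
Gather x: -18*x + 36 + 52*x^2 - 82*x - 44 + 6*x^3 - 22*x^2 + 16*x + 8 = 6*x^3 + 30*x^2 - 84*x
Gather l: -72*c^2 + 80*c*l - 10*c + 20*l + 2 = -72*c^2 - 10*c + l*(80*c + 20) + 2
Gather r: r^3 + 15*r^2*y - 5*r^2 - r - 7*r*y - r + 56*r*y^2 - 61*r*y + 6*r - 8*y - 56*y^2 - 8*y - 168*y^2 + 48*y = r^3 + r^2*(15*y - 5) + r*(56*y^2 - 68*y + 4) - 224*y^2 + 32*y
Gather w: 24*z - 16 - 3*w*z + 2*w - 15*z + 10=w*(2 - 3*z) + 9*z - 6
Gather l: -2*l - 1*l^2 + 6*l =-l^2 + 4*l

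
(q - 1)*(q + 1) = q^2 - 1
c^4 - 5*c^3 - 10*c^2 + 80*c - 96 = (c - 4)*(c - 3)*(c - 2)*(c + 4)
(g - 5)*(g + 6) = g^2 + g - 30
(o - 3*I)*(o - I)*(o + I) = o^3 - 3*I*o^2 + o - 3*I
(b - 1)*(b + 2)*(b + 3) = b^3 + 4*b^2 + b - 6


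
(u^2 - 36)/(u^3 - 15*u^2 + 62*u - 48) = (u + 6)/(u^2 - 9*u + 8)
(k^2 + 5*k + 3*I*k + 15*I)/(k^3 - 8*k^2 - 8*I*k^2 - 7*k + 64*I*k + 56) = (k^2 + k*(5 + 3*I) + 15*I)/(k^3 - 8*k^2*(1 + I) + k*(-7 + 64*I) + 56)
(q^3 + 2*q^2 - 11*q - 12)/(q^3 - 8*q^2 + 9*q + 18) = (q + 4)/(q - 6)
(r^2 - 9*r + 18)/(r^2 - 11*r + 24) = (r - 6)/(r - 8)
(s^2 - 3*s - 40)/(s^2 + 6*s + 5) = (s - 8)/(s + 1)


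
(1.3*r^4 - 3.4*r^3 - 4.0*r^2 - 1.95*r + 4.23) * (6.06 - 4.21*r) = -5.473*r^5 + 22.192*r^4 - 3.764*r^3 - 16.0305*r^2 - 29.6253*r + 25.6338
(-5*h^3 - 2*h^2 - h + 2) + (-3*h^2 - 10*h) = -5*h^3 - 5*h^2 - 11*h + 2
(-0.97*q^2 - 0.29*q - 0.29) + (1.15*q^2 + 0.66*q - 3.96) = 0.18*q^2 + 0.37*q - 4.25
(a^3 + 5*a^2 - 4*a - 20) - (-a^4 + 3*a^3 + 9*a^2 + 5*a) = a^4 - 2*a^3 - 4*a^2 - 9*a - 20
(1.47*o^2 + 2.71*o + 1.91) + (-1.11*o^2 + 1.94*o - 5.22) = 0.36*o^2 + 4.65*o - 3.31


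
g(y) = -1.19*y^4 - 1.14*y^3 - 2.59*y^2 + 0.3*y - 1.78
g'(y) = -4.76*y^3 - 3.42*y^2 - 5.18*y + 0.3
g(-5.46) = -952.66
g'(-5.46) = 701.42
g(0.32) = -2.00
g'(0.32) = -1.86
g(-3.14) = -108.65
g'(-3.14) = 130.21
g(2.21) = -54.46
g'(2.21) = -79.23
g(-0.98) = -4.59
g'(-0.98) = 6.57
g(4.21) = -505.32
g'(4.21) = -437.31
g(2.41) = -72.20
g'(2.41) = -98.68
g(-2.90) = -80.79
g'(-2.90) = 102.65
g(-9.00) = -7190.80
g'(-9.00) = 3239.94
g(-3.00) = -91.60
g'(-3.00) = 113.58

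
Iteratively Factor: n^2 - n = (n - 1)*(n)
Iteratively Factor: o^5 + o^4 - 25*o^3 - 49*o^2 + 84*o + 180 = (o - 5)*(o^4 + 6*o^3 + 5*o^2 - 24*o - 36) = (o - 5)*(o + 2)*(o^3 + 4*o^2 - 3*o - 18) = (o - 5)*(o + 2)*(o + 3)*(o^2 + o - 6) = (o - 5)*(o - 2)*(o + 2)*(o + 3)*(o + 3)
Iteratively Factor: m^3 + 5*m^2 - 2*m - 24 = (m - 2)*(m^2 + 7*m + 12) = (m - 2)*(m + 3)*(m + 4)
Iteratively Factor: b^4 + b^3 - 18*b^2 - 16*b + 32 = (b + 2)*(b^3 - b^2 - 16*b + 16) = (b + 2)*(b + 4)*(b^2 - 5*b + 4) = (b - 4)*(b + 2)*(b + 4)*(b - 1)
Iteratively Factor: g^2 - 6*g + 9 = (g - 3)*(g - 3)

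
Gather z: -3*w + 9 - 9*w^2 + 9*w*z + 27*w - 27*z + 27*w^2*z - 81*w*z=-9*w^2 + 24*w + z*(27*w^2 - 72*w - 27) + 9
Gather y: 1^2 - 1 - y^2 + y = -y^2 + y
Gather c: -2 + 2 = 0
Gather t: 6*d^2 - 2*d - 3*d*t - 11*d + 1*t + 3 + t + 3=6*d^2 - 13*d + t*(2 - 3*d) + 6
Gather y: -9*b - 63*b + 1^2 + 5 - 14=-72*b - 8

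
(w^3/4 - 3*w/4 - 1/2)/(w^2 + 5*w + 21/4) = (w^3 - 3*w - 2)/(4*w^2 + 20*w + 21)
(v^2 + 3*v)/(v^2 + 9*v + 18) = v/(v + 6)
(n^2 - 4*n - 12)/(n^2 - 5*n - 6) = (n + 2)/(n + 1)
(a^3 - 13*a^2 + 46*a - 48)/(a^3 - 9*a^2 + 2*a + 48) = (a - 2)/(a + 2)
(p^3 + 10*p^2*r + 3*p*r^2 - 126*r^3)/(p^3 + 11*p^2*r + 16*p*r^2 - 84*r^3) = (p - 3*r)/(p - 2*r)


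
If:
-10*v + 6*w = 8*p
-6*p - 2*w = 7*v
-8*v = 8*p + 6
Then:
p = -93/20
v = 39/10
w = 3/10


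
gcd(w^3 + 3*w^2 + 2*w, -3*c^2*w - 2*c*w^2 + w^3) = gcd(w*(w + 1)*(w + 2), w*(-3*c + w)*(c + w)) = w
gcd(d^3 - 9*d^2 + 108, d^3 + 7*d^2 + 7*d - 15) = d + 3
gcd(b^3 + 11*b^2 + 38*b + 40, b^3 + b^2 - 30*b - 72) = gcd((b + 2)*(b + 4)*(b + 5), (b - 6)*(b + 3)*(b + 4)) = b + 4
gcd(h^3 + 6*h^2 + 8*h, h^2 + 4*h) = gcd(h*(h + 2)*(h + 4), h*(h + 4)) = h^2 + 4*h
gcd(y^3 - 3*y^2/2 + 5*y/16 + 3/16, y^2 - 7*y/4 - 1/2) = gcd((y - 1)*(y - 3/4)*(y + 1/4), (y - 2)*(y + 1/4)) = y + 1/4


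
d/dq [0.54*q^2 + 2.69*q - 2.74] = 1.08*q + 2.69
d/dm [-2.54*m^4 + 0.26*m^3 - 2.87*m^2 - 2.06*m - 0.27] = -10.16*m^3 + 0.78*m^2 - 5.74*m - 2.06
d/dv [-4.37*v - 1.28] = -4.37000000000000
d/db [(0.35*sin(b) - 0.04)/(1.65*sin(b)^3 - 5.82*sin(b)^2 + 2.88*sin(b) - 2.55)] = (-1.155*sin(b)^3 + 2.235*sin(b)^2 - 0.4656*sin(b) - 0.7773)*cos(b)/(2.7225*sin(b)^6 - 19.206*sin(b)^5 + 43.3764*sin(b)^4 - 41.9382*sin(b)^3 + 37.9764*sin(b)^2 - 14.688*sin(b) + 6.5025)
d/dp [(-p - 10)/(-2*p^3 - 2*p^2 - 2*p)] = (p*(p^2 + p + 1) - (p + 10)*(3*p^2 + 2*p + 1))/(2*p^2*(p^2 + p + 1)^2)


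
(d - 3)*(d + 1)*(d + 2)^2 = d^4 + 2*d^3 - 7*d^2 - 20*d - 12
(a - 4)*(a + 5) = a^2 + a - 20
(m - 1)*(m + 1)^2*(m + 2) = m^4 + 3*m^3 + m^2 - 3*m - 2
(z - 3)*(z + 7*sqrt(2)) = z^2 - 3*z + 7*sqrt(2)*z - 21*sqrt(2)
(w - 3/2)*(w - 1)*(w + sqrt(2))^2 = w^4 - 5*w^3/2 + 2*sqrt(2)*w^3 - 5*sqrt(2)*w^2 + 7*w^2/2 - 5*w + 3*sqrt(2)*w + 3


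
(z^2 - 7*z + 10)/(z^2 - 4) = (z - 5)/(z + 2)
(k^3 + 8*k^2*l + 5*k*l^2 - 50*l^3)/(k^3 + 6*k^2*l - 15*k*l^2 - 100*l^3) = (k - 2*l)/(k - 4*l)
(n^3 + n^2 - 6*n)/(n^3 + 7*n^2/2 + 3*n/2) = 2*(n - 2)/(2*n + 1)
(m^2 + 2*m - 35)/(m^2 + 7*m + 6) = (m^2 + 2*m - 35)/(m^2 + 7*m + 6)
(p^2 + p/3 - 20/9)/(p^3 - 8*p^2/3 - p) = (-3*p^2 - p + 20/3)/(p*(-3*p^2 + 8*p + 3))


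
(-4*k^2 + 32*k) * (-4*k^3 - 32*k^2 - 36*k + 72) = 16*k^5 - 880*k^3 - 1440*k^2 + 2304*k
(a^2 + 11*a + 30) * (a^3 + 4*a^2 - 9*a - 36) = a^5 + 15*a^4 + 65*a^3 - 15*a^2 - 666*a - 1080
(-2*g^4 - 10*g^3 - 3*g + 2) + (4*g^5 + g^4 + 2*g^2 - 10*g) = 4*g^5 - g^4 - 10*g^3 + 2*g^2 - 13*g + 2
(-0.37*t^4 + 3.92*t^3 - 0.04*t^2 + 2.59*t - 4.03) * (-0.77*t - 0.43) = 0.2849*t^5 - 2.8593*t^4 - 1.6548*t^3 - 1.9771*t^2 + 1.9894*t + 1.7329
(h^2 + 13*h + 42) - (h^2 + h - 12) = 12*h + 54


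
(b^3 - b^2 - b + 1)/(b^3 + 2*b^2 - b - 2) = (b - 1)/(b + 2)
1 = 1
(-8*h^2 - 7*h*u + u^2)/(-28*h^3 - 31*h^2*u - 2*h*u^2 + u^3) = (-8*h + u)/(-28*h^2 - 3*h*u + u^2)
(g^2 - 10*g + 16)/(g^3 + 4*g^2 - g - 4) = (g^2 - 10*g + 16)/(g^3 + 4*g^2 - g - 4)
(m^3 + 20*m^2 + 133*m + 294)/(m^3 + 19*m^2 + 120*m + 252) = (m + 7)/(m + 6)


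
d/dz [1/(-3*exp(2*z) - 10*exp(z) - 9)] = (6*exp(z) + 10)*exp(z)/(3*exp(2*z) + 10*exp(z) + 9)^2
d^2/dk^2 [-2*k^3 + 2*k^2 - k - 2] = 4 - 12*k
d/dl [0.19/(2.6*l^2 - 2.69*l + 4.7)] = (0.5111 - 0.988*l)/(2.6*l^2 - 2.69*l + 4.7)^2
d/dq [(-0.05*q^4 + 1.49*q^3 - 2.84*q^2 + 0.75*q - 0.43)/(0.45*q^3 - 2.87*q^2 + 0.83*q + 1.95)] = (-0.0225*q^6 + 0.286999999999999*q^5 - 3.1228*q^4 + 1.4084*q^3 + 9.0923*q^2 - 13.5442*q + 1.8194)/(0.2025*q^6 - 2.583*q^5 + 8.9839*q^4 - 3.0092*q^3 - 10.5041*q^2 + 3.237*q + 3.8025)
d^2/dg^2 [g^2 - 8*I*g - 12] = 2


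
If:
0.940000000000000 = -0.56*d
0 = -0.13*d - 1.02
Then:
No Solution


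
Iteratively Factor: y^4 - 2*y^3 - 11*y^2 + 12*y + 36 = (y - 3)*(y^3 + y^2 - 8*y - 12) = (y - 3)^2*(y^2 + 4*y + 4) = (y - 3)^2*(y + 2)*(y + 2)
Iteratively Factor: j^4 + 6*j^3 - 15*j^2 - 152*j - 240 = (j + 4)*(j^3 + 2*j^2 - 23*j - 60) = (j - 5)*(j + 4)*(j^2 + 7*j + 12) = (j - 5)*(j + 4)^2*(j + 3)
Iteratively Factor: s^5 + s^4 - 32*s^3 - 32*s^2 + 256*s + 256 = (s + 4)*(s^4 - 3*s^3 - 20*s^2 + 48*s + 64) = (s + 1)*(s + 4)*(s^3 - 4*s^2 - 16*s + 64) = (s - 4)*(s + 1)*(s + 4)*(s^2 - 16) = (s - 4)*(s + 1)*(s + 4)^2*(s - 4)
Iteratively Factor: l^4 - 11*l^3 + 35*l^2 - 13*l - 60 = (l - 3)*(l^3 - 8*l^2 + 11*l + 20) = (l - 4)*(l - 3)*(l^2 - 4*l - 5) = (l - 5)*(l - 4)*(l - 3)*(l + 1)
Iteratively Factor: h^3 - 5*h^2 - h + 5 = (h + 1)*(h^2 - 6*h + 5) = (h - 5)*(h + 1)*(h - 1)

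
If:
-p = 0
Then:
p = 0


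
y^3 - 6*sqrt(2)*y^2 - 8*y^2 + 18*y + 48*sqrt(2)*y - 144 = (y - 8)*(y - 3*sqrt(2))^2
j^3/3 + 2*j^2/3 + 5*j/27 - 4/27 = (j/3 + 1/3)*(j - 1/3)*(j + 4/3)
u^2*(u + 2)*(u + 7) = u^4 + 9*u^3 + 14*u^2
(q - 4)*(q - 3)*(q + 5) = q^3 - 2*q^2 - 23*q + 60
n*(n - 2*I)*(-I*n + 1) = -I*n^3 - n^2 - 2*I*n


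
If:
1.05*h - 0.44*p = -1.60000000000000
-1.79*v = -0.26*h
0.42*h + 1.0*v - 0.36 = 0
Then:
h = 0.64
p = 5.16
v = 0.09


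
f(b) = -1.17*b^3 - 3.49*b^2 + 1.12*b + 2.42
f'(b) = -3.51*b^2 - 6.98*b + 1.12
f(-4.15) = 21.29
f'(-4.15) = -30.36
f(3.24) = -70.38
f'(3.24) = -58.34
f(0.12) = 2.50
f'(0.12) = 0.23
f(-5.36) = 76.32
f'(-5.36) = -62.31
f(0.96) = -0.76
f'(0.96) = -8.82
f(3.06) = -60.36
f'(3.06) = -53.11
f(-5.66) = 96.42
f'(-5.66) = -71.82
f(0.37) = 2.30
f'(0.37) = -1.94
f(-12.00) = 1508.18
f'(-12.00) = -420.56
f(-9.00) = 562.58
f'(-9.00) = -220.37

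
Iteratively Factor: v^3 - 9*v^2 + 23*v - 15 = (v - 1)*(v^2 - 8*v + 15) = (v - 5)*(v - 1)*(v - 3)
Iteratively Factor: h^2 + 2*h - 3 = (h - 1)*(h + 3)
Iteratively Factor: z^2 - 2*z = (z)*(z - 2)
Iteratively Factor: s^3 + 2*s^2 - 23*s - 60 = (s + 3)*(s^2 - s - 20) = (s - 5)*(s + 3)*(s + 4)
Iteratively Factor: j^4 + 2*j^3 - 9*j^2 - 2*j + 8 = (j + 1)*(j^3 + j^2 - 10*j + 8) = (j - 1)*(j + 1)*(j^2 + 2*j - 8) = (j - 1)*(j + 1)*(j + 4)*(j - 2)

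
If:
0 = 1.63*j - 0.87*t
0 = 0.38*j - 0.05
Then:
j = 0.13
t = 0.25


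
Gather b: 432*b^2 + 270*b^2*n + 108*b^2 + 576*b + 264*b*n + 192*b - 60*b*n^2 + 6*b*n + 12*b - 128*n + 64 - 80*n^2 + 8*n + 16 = b^2*(270*n + 540) + b*(-60*n^2 + 270*n + 780) - 80*n^2 - 120*n + 80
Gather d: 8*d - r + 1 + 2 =8*d - r + 3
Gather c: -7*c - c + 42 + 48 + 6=96 - 8*c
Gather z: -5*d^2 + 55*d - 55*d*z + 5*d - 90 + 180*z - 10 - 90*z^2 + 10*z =-5*d^2 + 60*d - 90*z^2 + z*(190 - 55*d) - 100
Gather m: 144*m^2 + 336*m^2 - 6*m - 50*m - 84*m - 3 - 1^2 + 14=480*m^2 - 140*m + 10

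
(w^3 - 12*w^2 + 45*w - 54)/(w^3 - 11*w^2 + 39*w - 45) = (w - 6)/(w - 5)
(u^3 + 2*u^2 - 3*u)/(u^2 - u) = u + 3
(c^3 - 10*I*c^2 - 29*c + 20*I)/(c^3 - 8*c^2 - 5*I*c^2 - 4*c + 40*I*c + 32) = (c - 5*I)/(c - 8)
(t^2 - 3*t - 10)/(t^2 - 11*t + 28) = (t^2 - 3*t - 10)/(t^2 - 11*t + 28)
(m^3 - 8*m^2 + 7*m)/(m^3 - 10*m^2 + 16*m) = (m^2 - 8*m + 7)/(m^2 - 10*m + 16)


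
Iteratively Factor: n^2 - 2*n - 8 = (n - 4)*(n + 2)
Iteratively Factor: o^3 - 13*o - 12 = (o - 4)*(o^2 + 4*o + 3) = (o - 4)*(o + 1)*(o + 3)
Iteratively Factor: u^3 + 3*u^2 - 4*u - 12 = (u + 2)*(u^2 + u - 6) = (u - 2)*(u + 2)*(u + 3)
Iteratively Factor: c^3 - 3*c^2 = (c)*(c^2 - 3*c) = c^2*(c - 3)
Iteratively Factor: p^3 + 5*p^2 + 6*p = (p + 2)*(p^2 + 3*p) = (p + 2)*(p + 3)*(p)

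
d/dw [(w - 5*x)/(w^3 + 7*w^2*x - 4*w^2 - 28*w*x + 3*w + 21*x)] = (w^3 + 7*w^2*x - 4*w^2 - 28*w*x + 3*w + 21*x - (w - 5*x)*(3*w^2 + 14*w*x - 8*w - 28*x + 3))/(w^3 + 7*w^2*x - 4*w^2 - 28*w*x + 3*w + 21*x)^2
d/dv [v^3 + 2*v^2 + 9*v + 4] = 3*v^2 + 4*v + 9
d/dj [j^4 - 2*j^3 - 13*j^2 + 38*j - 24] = 4*j^3 - 6*j^2 - 26*j + 38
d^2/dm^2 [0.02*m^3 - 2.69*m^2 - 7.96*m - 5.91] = 0.12*m - 5.38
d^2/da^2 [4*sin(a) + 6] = -4*sin(a)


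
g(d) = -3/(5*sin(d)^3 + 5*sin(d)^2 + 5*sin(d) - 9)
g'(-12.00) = 2.21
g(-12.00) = 0.73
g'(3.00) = -0.30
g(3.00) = 0.37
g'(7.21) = 71.67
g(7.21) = -3.98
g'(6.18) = 0.14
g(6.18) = 0.32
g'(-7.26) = 0.07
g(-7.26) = 0.24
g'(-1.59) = -0.00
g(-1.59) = 0.21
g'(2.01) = -3.03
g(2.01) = -0.90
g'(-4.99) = 0.98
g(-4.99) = -0.61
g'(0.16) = 0.32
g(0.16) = 0.37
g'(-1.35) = 0.03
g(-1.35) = 0.22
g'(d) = -3*(-15*sin(d)^2*cos(d) - 10*sin(d)*cos(d) - 5*cos(d))/(5*sin(d)^3 + 5*sin(d)^2 + 5*sin(d) - 9)^2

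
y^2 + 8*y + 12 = (y + 2)*(y + 6)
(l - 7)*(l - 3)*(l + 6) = l^3 - 4*l^2 - 39*l + 126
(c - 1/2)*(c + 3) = c^2 + 5*c/2 - 3/2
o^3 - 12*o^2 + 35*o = o*(o - 7)*(o - 5)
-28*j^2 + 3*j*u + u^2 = (-4*j + u)*(7*j + u)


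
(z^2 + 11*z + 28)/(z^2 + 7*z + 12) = (z + 7)/(z + 3)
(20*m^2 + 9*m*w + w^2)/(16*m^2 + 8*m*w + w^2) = (5*m + w)/(4*m + w)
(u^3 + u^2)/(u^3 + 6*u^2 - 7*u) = u*(u + 1)/(u^2 + 6*u - 7)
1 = 1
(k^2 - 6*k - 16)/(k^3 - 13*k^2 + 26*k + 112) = 1/(k - 7)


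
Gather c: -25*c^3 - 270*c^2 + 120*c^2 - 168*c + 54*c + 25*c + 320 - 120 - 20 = -25*c^3 - 150*c^2 - 89*c + 180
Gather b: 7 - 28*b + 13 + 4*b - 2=18 - 24*b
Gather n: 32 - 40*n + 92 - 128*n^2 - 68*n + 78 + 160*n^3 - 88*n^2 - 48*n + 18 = 160*n^3 - 216*n^2 - 156*n + 220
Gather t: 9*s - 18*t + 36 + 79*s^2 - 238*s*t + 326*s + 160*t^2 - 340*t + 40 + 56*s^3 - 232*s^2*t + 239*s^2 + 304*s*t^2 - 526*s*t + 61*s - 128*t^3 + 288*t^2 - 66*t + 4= 56*s^3 + 318*s^2 + 396*s - 128*t^3 + t^2*(304*s + 448) + t*(-232*s^2 - 764*s - 424) + 80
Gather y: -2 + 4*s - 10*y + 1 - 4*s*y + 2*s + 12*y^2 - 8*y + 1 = 6*s + 12*y^2 + y*(-4*s - 18)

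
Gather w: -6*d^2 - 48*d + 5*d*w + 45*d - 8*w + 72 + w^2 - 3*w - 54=-6*d^2 - 3*d + w^2 + w*(5*d - 11) + 18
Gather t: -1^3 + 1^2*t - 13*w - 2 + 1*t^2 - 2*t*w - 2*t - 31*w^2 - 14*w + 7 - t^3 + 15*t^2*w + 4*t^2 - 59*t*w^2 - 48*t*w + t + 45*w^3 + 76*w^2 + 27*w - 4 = -t^3 + t^2*(15*w + 5) + t*(-59*w^2 - 50*w) + 45*w^3 + 45*w^2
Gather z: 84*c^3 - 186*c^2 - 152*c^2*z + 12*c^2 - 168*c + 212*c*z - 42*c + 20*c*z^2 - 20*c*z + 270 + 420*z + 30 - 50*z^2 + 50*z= 84*c^3 - 174*c^2 - 210*c + z^2*(20*c - 50) + z*(-152*c^2 + 192*c + 470) + 300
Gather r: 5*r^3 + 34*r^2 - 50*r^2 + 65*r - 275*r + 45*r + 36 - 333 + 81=5*r^3 - 16*r^2 - 165*r - 216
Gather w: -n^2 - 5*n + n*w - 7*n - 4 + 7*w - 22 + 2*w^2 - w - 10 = -n^2 - 12*n + 2*w^2 + w*(n + 6) - 36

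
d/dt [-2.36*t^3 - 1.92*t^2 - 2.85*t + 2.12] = -7.08*t^2 - 3.84*t - 2.85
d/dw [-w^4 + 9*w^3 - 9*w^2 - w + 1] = -4*w^3 + 27*w^2 - 18*w - 1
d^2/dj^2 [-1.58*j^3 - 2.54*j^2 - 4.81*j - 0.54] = -9.48*j - 5.08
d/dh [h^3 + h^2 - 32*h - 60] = 3*h^2 + 2*h - 32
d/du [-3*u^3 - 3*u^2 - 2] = 3*u*(-3*u - 2)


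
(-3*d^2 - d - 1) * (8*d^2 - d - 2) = -24*d^4 - 5*d^3 - d^2 + 3*d + 2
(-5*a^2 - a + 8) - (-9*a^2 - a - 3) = 4*a^2 + 11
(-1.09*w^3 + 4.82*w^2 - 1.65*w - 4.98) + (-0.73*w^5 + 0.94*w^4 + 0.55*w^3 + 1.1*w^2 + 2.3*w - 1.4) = -0.73*w^5 + 0.94*w^4 - 0.54*w^3 + 5.92*w^2 + 0.65*w - 6.38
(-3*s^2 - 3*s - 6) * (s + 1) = -3*s^3 - 6*s^2 - 9*s - 6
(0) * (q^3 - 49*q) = 0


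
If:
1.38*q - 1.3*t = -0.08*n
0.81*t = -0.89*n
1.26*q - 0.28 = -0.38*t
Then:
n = -0.16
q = 0.17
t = 0.17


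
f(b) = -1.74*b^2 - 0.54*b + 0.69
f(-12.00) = -243.39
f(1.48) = -3.92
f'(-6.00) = 20.34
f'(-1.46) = 4.54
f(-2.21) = -6.61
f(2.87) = -15.19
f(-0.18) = 0.73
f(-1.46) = -2.23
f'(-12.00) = 41.22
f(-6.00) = -58.71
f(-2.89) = -12.28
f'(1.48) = -5.69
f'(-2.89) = 9.52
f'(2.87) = -10.53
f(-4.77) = -36.32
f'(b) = -3.48*b - 0.54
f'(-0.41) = 0.89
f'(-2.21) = 7.15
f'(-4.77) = 16.06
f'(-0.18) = 0.09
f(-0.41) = 0.62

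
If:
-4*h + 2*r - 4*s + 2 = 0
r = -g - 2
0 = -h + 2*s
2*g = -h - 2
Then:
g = -1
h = 0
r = -1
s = 0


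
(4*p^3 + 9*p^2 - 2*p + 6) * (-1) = -4*p^3 - 9*p^2 + 2*p - 6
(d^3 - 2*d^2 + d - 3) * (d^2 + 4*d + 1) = d^5 + 2*d^4 - 6*d^3 - d^2 - 11*d - 3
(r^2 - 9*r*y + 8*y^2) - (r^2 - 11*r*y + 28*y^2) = 2*r*y - 20*y^2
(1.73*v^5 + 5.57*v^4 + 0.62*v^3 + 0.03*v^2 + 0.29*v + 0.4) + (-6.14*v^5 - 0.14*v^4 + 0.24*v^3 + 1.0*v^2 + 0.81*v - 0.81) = -4.41*v^5 + 5.43*v^4 + 0.86*v^3 + 1.03*v^2 + 1.1*v - 0.41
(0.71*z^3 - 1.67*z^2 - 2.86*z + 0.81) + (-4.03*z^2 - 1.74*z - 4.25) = 0.71*z^3 - 5.7*z^2 - 4.6*z - 3.44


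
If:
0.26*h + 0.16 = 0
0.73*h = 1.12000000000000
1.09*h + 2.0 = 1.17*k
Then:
No Solution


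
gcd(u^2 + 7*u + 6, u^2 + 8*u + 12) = u + 6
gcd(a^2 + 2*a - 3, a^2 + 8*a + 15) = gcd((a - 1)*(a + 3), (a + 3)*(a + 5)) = a + 3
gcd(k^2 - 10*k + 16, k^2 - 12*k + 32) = k - 8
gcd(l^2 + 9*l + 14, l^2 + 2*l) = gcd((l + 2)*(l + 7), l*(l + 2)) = l + 2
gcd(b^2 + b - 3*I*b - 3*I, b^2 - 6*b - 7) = b + 1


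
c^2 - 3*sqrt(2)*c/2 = c*(c - 3*sqrt(2)/2)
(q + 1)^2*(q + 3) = q^3 + 5*q^2 + 7*q + 3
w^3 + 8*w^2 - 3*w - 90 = (w - 3)*(w + 5)*(w + 6)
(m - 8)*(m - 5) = m^2 - 13*m + 40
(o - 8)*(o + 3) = o^2 - 5*o - 24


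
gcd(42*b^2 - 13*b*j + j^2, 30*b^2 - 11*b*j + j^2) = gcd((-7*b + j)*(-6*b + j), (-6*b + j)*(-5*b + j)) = 6*b - j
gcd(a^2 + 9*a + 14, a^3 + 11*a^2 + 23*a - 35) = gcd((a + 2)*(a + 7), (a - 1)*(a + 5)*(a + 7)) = a + 7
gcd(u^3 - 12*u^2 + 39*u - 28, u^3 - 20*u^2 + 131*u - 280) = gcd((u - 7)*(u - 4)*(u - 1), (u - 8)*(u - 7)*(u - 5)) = u - 7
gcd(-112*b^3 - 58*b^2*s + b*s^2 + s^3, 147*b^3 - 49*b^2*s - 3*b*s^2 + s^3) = 7*b + s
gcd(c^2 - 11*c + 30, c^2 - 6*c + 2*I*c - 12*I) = c - 6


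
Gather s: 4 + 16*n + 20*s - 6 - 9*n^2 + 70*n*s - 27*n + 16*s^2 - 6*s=-9*n^2 - 11*n + 16*s^2 + s*(70*n + 14) - 2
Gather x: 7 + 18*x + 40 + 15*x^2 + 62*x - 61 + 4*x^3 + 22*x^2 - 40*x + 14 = 4*x^3 + 37*x^2 + 40*x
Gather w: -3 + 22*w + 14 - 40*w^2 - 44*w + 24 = -40*w^2 - 22*w + 35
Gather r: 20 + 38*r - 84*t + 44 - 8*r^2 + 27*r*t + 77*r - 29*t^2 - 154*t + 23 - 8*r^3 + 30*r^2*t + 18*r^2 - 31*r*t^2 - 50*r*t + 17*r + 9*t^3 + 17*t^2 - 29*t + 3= -8*r^3 + r^2*(30*t + 10) + r*(-31*t^2 - 23*t + 132) + 9*t^3 - 12*t^2 - 267*t + 90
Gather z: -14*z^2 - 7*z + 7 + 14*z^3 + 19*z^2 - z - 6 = 14*z^3 + 5*z^2 - 8*z + 1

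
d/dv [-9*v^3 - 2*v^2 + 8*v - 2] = -27*v^2 - 4*v + 8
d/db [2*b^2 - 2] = 4*b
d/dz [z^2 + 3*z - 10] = 2*z + 3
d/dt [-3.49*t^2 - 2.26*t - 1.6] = -6.98*t - 2.26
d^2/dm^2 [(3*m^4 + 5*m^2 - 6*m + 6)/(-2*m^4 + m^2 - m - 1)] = 2*(-78*m^8 + 180*m^7 - 193*m^6 + 33*m^5 + 192*m^4 - 167*m^3 + 21*m^2 + 36*m - 23)/(8*m^12 - 12*m^10 + 12*m^9 + 18*m^8 - 12*m^7 - 7*m^6 + 15*m^5 + 6*m^4 - 5*m^3 + 3*m + 1)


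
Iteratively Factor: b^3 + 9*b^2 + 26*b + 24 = (b + 2)*(b^2 + 7*b + 12) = (b + 2)*(b + 4)*(b + 3)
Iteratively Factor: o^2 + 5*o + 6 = (o + 2)*(o + 3)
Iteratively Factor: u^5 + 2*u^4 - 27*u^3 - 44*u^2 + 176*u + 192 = (u + 4)*(u^4 - 2*u^3 - 19*u^2 + 32*u + 48) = (u - 3)*(u + 4)*(u^3 + u^2 - 16*u - 16) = (u - 3)*(u + 1)*(u + 4)*(u^2 - 16) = (u - 3)*(u + 1)*(u + 4)^2*(u - 4)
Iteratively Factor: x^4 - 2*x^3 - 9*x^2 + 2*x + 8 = (x + 1)*(x^3 - 3*x^2 - 6*x + 8) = (x - 1)*(x + 1)*(x^2 - 2*x - 8) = (x - 4)*(x - 1)*(x + 1)*(x + 2)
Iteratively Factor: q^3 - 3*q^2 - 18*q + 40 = (q - 5)*(q^2 + 2*q - 8) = (q - 5)*(q - 2)*(q + 4)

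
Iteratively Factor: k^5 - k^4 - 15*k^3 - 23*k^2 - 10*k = (k)*(k^4 - k^3 - 15*k^2 - 23*k - 10) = k*(k + 1)*(k^3 - 2*k^2 - 13*k - 10) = k*(k - 5)*(k + 1)*(k^2 + 3*k + 2) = k*(k - 5)*(k + 1)^2*(k + 2)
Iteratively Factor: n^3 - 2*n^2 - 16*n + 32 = (n - 2)*(n^2 - 16) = (n - 4)*(n - 2)*(n + 4)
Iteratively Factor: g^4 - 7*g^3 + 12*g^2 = (g)*(g^3 - 7*g^2 + 12*g) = g^2*(g^2 - 7*g + 12) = g^2*(g - 3)*(g - 4)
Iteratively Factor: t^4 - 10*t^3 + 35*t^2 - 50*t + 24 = (t - 1)*(t^3 - 9*t^2 + 26*t - 24) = (t - 3)*(t - 1)*(t^2 - 6*t + 8) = (t - 4)*(t - 3)*(t - 1)*(t - 2)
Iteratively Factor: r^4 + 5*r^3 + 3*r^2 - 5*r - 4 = (r - 1)*(r^3 + 6*r^2 + 9*r + 4) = (r - 1)*(r + 1)*(r^2 + 5*r + 4) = (r - 1)*(r + 1)*(r + 4)*(r + 1)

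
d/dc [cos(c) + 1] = -sin(c)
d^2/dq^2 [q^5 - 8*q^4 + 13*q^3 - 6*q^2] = 20*q^3 - 96*q^2 + 78*q - 12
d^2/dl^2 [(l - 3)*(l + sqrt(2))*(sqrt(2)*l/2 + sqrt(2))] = sqrt(2)*(3*l - 1 + sqrt(2))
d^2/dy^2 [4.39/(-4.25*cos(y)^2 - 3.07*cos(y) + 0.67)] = (317.1775*(1 - cos(y)^2)^2 + 171.835575*cos(y)^3 + 249.966161*cos(y)^2 - 334.641359*cos(y) - 424.929172)/(4.25*cos(y)^2 + 3.07*cos(y) - 0.67)^3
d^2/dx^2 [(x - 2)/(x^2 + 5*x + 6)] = 2*((x - 2)*(2*x + 5)^2 - 3*(x + 1)*(x^2 + 5*x + 6))/(x^2 + 5*x + 6)^3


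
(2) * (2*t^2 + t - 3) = 4*t^2 + 2*t - 6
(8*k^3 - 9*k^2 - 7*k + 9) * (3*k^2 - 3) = 24*k^5 - 27*k^4 - 45*k^3 + 54*k^2 + 21*k - 27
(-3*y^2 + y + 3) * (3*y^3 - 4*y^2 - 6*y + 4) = -9*y^5 + 15*y^4 + 23*y^3 - 30*y^2 - 14*y + 12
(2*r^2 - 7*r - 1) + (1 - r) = 2*r^2 - 8*r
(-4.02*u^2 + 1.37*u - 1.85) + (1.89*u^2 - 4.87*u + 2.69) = -2.13*u^2 - 3.5*u + 0.84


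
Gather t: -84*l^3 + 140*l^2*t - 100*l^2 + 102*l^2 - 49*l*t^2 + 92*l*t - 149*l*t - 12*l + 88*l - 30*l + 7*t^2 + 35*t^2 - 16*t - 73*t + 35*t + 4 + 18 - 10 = -84*l^3 + 2*l^2 + 46*l + t^2*(42 - 49*l) + t*(140*l^2 - 57*l - 54) + 12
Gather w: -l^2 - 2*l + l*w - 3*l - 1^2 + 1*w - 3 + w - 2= -l^2 - 5*l + w*(l + 2) - 6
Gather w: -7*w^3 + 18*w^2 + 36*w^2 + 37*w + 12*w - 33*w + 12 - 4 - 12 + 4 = -7*w^3 + 54*w^2 + 16*w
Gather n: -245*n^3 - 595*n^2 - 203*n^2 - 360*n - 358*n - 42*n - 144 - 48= -245*n^3 - 798*n^2 - 760*n - 192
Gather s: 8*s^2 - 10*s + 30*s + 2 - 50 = 8*s^2 + 20*s - 48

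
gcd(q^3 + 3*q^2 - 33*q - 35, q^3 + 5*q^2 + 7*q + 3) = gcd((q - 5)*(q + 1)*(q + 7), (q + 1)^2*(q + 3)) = q + 1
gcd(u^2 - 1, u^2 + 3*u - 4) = u - 1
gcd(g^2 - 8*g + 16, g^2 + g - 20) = g - 4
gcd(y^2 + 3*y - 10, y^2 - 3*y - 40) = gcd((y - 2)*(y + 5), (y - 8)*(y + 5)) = y + 5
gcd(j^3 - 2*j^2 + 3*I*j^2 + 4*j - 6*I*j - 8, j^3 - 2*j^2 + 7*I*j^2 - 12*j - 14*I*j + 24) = j^2 + j*(-2 + 4*I) - 8*I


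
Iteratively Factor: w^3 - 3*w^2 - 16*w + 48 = (w + 4)*(w^2 - 7*w + 12) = (w - 4)*(w + 4)*(w - 3)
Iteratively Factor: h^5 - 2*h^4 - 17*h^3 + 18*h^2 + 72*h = (h - 3)*(h^4 + h^3 - 14*h^2 - 24*h) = (h - 3)*(h + 3)*(h^3 - 2*h^2 - 8*h) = (h - 4)*(h - 3)*(h + 3)*(h^2 + 2*h) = h*(h - 4)*(h - 3)*(h + 3)*(h + 2)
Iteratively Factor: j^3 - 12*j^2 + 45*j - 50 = (j - 5)*(j^2 - 7*j + 10) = (j - 5)^2*(j - 2)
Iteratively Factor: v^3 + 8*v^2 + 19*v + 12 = (v + 4)*(v^2 + 4*v + 3) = (v + 1)*(v + 4)*(v + 3)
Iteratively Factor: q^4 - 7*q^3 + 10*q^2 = (q - 2)*(q^3 - 5*q^2) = (q - 5)*(q - 2)*(q^2) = q*(q - 5)*(q - 2)*(q)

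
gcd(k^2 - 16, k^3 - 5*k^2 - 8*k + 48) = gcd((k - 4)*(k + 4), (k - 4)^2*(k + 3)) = k - 4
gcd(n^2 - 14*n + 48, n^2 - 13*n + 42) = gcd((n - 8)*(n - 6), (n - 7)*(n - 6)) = n - 6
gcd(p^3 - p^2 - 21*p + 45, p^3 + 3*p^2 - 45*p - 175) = p + 5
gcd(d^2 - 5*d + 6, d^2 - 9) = d - 3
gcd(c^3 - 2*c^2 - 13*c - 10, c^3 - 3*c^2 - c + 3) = c + 1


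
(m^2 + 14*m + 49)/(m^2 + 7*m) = (m + 7)/m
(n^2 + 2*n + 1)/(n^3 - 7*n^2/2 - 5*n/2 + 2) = 2*(n + 1)/(2*n^2 - 9*n + 4)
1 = 1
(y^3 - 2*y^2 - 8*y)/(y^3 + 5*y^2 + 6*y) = (y - 4)/(y + 3)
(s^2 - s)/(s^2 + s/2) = 2*(s - 1)/(2*s + 1)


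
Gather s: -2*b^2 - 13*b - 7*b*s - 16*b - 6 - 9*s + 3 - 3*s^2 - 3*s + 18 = -2*b^2 - 29*b - 3*s^2 + s*(-7*b - 12) + 15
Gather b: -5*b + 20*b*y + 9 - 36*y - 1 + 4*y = b*(20*y - 5) - 32*y + 8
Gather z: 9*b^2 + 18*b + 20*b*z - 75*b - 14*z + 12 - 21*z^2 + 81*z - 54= 9*b^2 - 57*b - 21*z^2 + z*(20*b + 67) - 42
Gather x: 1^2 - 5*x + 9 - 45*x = 10 - 50*x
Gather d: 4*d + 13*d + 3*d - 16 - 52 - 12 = 20*d - 80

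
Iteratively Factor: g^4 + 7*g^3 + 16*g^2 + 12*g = (g)*(g^3 + 7*g^2 + 16*g + 12) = g*(g + 2)*(g^2 + 5*g + 6) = g*(g + 2)^2*(g + 3)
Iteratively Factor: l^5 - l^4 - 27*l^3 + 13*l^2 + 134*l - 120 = (l + 4)*(l^4 - 5*l^3 - 7*l^2 + 41*l - 30) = (l - 2)*(l + 4)*(l^3 - 3*l^2 - 13*l + 15) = (l - 2)*(l - 1)*(l + 4)*(l^2 - 2*l - 15) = (l - 2)*(l - 1)*(l + 3)*(l + 4)*(l - 5)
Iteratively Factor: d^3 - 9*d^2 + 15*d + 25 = (d - 5)*(d^2 - 4*d - 5) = (d - 5)^2*(d + 1)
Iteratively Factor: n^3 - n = (n + 1)*(n^2 - n) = (n - 1)*(n + 1)*(n)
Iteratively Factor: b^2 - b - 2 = (b + 1)*(b - 2)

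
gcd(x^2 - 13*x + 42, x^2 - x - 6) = 1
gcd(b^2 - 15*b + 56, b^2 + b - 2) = 1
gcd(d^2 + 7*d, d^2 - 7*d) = d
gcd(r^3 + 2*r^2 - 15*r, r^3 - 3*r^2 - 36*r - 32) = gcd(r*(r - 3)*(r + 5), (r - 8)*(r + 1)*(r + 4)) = 1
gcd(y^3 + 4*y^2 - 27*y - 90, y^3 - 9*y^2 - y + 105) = y^2 - 2*y - 15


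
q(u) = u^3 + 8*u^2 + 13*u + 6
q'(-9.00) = 112.00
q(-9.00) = -192.00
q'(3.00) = 88.00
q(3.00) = 144.00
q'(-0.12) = 11.12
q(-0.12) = 4.55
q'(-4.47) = 1.42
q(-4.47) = 18.42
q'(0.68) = 25.27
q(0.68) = 18.85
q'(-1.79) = -6.03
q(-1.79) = 2.63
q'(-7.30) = 56.07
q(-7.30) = -51.60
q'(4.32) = 138.11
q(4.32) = 292.08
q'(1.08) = 33.78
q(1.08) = 30.63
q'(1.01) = 32.22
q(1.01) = 28.32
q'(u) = 3*u^2 + 16*u + 13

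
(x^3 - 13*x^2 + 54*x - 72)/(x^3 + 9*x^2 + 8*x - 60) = (x^3 - 13*x^2 + 54*x - 72)/(x^3 + 9*x^2 + 8*x - 60)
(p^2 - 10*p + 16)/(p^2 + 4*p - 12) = (p - 8)/(p + 6)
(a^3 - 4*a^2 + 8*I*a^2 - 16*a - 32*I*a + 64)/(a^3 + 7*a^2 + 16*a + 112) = (a^2 + 4*a*(-1 + I) - 16*I)/(a^2 + a*(7 - 4*I) - 28*I)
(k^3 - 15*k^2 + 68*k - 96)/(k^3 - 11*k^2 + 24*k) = (k - 4)/k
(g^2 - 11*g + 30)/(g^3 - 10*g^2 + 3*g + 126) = (g - 5)/(g^2 - 4*g - 21)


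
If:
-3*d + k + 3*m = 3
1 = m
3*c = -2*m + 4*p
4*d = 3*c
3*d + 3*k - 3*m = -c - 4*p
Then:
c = 1/13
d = 3/52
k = 9/52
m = 1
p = 29/52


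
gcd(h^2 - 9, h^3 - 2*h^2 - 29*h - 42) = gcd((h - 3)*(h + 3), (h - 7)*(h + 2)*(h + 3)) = h + 3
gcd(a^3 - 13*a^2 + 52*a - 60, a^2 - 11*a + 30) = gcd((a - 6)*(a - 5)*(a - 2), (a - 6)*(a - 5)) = a^2 - 11*a + 30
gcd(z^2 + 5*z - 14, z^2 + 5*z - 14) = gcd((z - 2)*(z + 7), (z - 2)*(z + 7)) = z^2 + 5*z - 14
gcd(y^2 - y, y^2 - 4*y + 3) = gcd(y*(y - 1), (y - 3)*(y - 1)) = y - 1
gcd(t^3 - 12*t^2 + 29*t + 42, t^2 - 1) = t + 1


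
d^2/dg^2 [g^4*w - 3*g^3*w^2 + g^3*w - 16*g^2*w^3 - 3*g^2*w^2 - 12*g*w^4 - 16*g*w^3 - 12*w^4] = 2*w*(6*g^2 - 9*g*w + 3*g - 16*w^2 - 3*w)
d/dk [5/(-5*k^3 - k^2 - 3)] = 5*k*(15*k + 2)/(5*k^3 + k^2 + 3)^2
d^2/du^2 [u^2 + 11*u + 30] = 2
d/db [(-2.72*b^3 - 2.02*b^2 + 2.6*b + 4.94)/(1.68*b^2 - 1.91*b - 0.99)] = (-4.5696*b^4 + 10.3904*b^3 + 7.5686*b^2 - 12.5988*b + 6.8614)/(2.8224*b^4 - 6.4176*b^3 + 0.3217*b^2 + 3.7818*b + 0.9801)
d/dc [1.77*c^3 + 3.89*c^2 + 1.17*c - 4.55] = 5.31*c^2 + 7.78*c + 1.17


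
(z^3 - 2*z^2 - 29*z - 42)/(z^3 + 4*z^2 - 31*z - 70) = (z^2 - 4*z - 21)/(z^2 + 2*z - 35)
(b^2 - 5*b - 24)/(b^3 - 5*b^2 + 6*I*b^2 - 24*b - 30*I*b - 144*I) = 1/(b + 6*I)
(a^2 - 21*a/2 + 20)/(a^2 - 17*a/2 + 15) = (a - 8)/(a - 6)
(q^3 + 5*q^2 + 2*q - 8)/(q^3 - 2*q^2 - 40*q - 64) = (q - 1)/(q - 8)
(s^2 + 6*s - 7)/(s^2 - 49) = (s - 1)/(s - 7)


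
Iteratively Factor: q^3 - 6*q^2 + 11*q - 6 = (q - 3)*(q^2 - 3*q + 2) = (q - 3)*(q - 2)*(q - 1)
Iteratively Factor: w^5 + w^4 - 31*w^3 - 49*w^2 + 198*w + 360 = (w - 3)*(w^4 + 4*w^3 - 19*w^2 - 106*w - 120) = (w - 3)*(w + 3)*(w^3 + w^2 - 22*w - 40) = (w - 3)*(w + 3)*(w + 4)*(w^2 - 3*w - 10) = (w - 5)*(w - 3)*(w + 3)*(w + 4)*(w + 2)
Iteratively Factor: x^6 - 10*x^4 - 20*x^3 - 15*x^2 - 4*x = (x + 1)*(x^5 - x^4 - 9*x^3 - 11*x^2 - 4*x) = (x + 1)^2*(x^4 - 2*x^3 - 7*x^2 - 4*x) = (x + 1)^3*(x^3 - 3*x^2 - 4*x) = x*(x + 1)^3*(x^2 - 3*x - 4) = x*(x - 4)*(x + 1)^3*(x + 1)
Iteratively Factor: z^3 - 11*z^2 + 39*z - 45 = (z - 3)*(z^2 - 8*z + 15) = (z - 3)^2*(z - 5)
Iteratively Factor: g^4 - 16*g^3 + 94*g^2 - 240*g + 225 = (g - 3)*(g^3 - 13*g^2 + 55*g - 75) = (g - 3)^2*(g^2 - 10*g + 25) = (g - 5)*(g - 3)^2*(g - 5)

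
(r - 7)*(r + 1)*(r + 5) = r^3 - r^2 - 37*r - 35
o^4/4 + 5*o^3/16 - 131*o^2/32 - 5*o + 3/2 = (o/4 + 1)*(o - 4)*(o - 1/4)*(o + 3/2)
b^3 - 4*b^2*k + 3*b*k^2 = b*(b - 3*k)*(b - k)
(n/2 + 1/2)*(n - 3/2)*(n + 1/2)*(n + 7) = n^4/2 + 7*n^3/2 - 7*n^2/8 - 13*n/2 - 21/8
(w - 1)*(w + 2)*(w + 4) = w^3 + 5*w^2 + 2*w - 8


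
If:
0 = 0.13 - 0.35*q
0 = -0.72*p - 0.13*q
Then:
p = -0.07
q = 0.37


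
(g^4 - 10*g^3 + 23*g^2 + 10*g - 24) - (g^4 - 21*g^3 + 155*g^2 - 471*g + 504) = 11*g^3 - 132*g^2 + 481*g - 528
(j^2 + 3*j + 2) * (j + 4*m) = j^3 + 4*j^2*m + 3*j^2 + 12*j*m + 2*j + 8*m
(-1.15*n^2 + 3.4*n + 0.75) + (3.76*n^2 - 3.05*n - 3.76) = 2.61*n^2 + 0.35*n - 3.01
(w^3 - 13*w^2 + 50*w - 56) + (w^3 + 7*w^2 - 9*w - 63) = 2*w^3 - 6*w^2 + 41*w - 119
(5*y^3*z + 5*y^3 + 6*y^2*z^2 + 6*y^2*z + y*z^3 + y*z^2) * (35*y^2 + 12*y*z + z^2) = 175*y^5*z + 175*y^5 + 270*y^4*z^2 + 270*y^4*z + 112*y^3*z^3 + 112*y^3*z^2 + 18*y^2*z^4 + 18*y^2*z^3 + y*z^5 + y*z^4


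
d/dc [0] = 0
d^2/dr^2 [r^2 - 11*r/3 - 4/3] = 2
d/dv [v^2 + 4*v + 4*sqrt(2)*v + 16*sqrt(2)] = 2*v + 4 + 4*sqrt(2)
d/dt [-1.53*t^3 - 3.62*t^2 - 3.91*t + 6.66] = -4.59*t^2 - 7.24*t - 3.91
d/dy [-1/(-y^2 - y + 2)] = (-2*y - 1)/(y^2 + y - 2)^2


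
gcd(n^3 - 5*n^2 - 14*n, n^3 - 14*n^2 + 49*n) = n^2 - 7*n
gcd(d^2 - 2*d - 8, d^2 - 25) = 1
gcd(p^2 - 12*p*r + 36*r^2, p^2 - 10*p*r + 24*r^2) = p - 6*r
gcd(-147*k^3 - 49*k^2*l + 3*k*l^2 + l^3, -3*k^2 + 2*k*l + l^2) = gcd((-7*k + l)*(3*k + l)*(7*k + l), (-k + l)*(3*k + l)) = 3*k + l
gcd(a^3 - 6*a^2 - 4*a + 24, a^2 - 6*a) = a - 6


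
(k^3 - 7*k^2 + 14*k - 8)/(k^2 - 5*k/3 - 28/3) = 3*(k^2 - 3*k + 2)/(3*k + 7)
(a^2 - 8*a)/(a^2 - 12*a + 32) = a/(a - 4)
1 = 1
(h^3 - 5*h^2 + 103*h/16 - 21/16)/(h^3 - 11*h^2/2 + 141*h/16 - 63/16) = (4*h - 1)/(4*h - 3)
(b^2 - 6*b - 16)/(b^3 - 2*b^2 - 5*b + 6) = (b - 8)/(b^2 - 4*b + 3)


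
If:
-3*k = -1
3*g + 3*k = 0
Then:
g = -1/3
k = 1/3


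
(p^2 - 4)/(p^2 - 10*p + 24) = (p^2 - 4)/(p^2 - 10*p + 24)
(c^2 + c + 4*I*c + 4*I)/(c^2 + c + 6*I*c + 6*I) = (c + 4*I)/(c + 6*I)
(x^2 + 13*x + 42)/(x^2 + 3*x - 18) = (x + 7)/(x - 3)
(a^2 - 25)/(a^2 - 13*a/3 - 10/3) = 3*(a + 5)/(3*a + 2)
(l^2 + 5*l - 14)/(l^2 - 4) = (l + 7)/(l + 2)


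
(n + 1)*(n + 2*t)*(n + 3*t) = n^3 + 5*n^2*t + n^2 + 6*n*t^2 + 5*n*t + 6*t^2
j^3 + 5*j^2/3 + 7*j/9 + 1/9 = (j + 1/3)^2*(j + 1)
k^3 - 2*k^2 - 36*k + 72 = (k - 6)*(k - 2)*(k + 6)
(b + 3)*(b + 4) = b^2 + 7*b + 12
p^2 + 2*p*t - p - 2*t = (p - 1)*(p + 2*t)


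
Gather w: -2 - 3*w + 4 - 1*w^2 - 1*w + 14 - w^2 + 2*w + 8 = -2*w^2 - 2*w + 24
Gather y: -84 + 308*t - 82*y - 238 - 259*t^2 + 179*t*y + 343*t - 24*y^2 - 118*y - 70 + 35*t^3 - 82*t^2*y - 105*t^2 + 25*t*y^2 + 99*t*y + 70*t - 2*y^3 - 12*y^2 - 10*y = 35*t^3 - 364*t^2 + 721*t - 2*y^3 + y^2*(25*t - 36) + y*(-82*t^2 + 278*t - 210) - 392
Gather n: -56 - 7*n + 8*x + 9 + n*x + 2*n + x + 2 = n*(x - 5) + 9*x - 45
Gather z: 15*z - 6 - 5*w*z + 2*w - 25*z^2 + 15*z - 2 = 2*w - 25*z^2 + z*(30 - 5*w) - 8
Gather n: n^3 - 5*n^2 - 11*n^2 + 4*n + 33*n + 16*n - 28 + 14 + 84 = n^3 - 16*n^2 + 53*n + 70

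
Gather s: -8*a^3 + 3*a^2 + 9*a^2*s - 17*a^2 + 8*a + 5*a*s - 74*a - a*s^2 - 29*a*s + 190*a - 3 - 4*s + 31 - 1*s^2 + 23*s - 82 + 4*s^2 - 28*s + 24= -8*a^3 - 14*a^2 + 124*a + s^2*(3 - a) + s*(9*a^2 - 24*a - 9) - 30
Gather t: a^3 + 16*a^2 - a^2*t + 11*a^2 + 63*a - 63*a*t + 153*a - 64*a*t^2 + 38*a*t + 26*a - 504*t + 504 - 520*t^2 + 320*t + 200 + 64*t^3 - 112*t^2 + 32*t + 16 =a^3 + 27*a^2 + 242*a + 64*t^3 + t^2*(-64*a - 632) + t*(-a^2 - 25*a - 152) + 720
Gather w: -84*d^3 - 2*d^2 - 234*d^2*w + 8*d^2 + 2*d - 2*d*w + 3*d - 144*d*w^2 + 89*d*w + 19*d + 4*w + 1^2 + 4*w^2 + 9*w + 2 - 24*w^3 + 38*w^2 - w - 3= -84*d^3 + 6*d^2 + 24*d - 24*w^3 + w^2*(42 - 144*d) + w*(-234*d^2 + 87*d + 12)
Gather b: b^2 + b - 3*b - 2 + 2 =b^2 - 2*b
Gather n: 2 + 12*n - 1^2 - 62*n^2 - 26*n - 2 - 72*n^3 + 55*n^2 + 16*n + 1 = -72*n^3 - 7*n^2 + 2*n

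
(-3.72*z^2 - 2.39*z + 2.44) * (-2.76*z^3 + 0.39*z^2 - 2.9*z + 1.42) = 10.2672*z^5 + 5.1456*z^4 + 3.1215*z^3 + 2.6002*z^2 - 10.4698*z + 3.4648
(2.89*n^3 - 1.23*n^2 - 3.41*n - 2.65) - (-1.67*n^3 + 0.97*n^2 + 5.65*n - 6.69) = 4.56*n^3 - 2.2*n^2 - 9.06*n + 4.04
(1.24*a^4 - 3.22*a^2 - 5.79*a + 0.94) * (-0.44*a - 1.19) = -0.5456*a^5 - 1.4756*a^4 + 1.4168*a^3 + 6.3794*a^2 + 6.4765*a - 1.1186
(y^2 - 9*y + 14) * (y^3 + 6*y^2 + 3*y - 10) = y^5 - 3*y^4 - 37*y^3 + 47*y^2 + 132*y - 140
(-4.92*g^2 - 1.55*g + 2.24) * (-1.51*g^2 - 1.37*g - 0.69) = 7.4292*g^4 + 9.0809*g^3 + 2.1359*g^2 - 1.9993*g - 1.5456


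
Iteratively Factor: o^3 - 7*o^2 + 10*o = (o)*(o^2 - 7*o + 10) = o*(o - 5)*(o - 2)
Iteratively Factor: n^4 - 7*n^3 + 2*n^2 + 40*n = (n)*(n^3 - 7*n^2 + 2*n + 40) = n*(n - 5)*(n^2 - 2*n - 8) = n*(n - 5)*(n + 2)*(n - 4)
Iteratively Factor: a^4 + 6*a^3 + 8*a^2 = (a + 4)*(a^3 + 2*a^2) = (a + 2)*(a + 4)*(a^2) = a*(a + 2)*(a + 4)*(a)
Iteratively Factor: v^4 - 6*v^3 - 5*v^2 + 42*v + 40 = (v + 1)*(v^3 - 7*v^2 + 2*v + 40) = (v - 5)*(v + 1)*(v^2 - 2*v - 8) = (v - 5)*(v + 1)*(v + 2)*(v - 4)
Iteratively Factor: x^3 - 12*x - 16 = (x - 4)*(x^2 + 4*x + 4) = (x - 4)*(x + 2)*(x + 2)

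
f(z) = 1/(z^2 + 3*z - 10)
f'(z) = (-2*z - 3)/(z^2 + 3*z - 10)^2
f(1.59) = -0.37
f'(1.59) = -0.85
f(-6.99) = 0.06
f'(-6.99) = 0.03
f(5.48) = 0.03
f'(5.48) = -0.01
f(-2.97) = -0.10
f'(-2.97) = 0.03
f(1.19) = -0.20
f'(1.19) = -0.21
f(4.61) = 0.04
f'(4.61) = -0.02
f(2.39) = 0.35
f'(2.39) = -0.94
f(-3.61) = -0.13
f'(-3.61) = 0.07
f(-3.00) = -0.10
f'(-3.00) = 0.03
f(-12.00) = 0.01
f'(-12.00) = 0.00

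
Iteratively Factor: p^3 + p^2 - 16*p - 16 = (p + 1)*(p^2 - 16) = (p + 1)*(p + 4)*(p - 4)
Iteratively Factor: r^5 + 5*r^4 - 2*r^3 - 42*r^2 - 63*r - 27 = (r - 3)*(r^4 + 8*r^3 + 22*r^2 + 24*r + 9) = (r - 3)*(r + 1)*(r^3 + 7*r^2 + 15*r + 9) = (r - 3)*(r + 1)*(r + 3)*(r^2 + 4*r + 3) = (r - 3)*(r + 1)*(r + 3)^2*(r + 1)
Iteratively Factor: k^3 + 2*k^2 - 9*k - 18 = (k - 3)*(k^2 + 5*k + 6) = (k - 3)*(k + 3)*(k + 2)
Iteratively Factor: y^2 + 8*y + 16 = (y + 4)*(y + 4)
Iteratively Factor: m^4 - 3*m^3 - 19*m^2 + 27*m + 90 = (m + 3)*(m^3 - 6*m^2 - m + 30) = (m - 5)*(m + 3)*(m^2 - m - 6) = (m - 5)*(m - 3)*(m + 3)*(m + 2)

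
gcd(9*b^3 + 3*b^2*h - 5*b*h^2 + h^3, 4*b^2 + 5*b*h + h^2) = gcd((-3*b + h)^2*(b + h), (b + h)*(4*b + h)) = b + h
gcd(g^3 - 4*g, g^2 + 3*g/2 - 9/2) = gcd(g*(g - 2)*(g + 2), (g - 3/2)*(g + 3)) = 1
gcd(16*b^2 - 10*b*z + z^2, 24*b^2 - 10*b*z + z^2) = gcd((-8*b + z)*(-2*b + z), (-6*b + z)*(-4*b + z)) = 1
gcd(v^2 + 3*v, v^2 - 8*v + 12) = 1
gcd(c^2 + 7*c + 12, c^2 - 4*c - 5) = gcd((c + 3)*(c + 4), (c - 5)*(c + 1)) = 1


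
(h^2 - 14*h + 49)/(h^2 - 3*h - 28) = (h - 7)/(h + 4)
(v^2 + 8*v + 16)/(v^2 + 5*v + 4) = (v + 4)/(v + 1)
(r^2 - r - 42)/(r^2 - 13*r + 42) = (r + 6)/(r - 6)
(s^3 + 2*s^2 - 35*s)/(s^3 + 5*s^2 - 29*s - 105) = s/(s + 3)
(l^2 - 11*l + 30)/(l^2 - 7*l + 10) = (l - 6)/(l - 2)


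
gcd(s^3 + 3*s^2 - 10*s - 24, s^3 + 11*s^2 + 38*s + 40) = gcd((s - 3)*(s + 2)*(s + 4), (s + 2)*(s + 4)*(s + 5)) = s^2 + 6*s + 8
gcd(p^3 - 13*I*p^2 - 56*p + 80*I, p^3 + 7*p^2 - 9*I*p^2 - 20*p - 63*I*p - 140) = p^2 - 9*I*p - 20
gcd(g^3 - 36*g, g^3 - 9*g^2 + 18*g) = g^2 - 6*g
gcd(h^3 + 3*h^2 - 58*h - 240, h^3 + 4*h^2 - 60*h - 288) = h^2 - 2*h - 48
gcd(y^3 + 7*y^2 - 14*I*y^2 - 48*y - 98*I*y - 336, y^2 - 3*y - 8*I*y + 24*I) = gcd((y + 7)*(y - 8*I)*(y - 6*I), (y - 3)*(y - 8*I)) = y - 8*I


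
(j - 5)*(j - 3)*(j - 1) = j^3 - 9*j^2 + 23*j - 15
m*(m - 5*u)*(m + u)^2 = m^4 - 3*m^3*u - 9*m^2*u^2 - 5*m*u^3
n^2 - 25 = (n - 5)*(n + 5)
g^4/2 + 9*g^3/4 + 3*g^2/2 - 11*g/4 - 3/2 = (g/2 + 1)*(g - 1)*(g + 1/2)*(g + 3)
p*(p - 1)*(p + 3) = p^3 + 2*p^2 - 3*p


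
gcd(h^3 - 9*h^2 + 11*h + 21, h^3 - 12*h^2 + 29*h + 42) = h^2 - 6*h - 7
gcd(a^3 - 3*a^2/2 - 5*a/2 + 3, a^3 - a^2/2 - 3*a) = a^2 - a/2 - 3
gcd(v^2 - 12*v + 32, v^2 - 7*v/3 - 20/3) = v - 4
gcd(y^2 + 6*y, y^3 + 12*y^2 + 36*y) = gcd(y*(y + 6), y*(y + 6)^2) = y^2 + 6*y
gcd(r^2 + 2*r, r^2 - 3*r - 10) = r + 2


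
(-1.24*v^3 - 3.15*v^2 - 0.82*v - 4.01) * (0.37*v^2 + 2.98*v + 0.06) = -0.4588*v^5 - 4.8607*v^4 - 9.7648*v^3 - 4.1163*v^2 - 11.999*v - 0.2406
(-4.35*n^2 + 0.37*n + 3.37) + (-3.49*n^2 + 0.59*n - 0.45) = -7.84*n^2 + 0.96*n + 2.92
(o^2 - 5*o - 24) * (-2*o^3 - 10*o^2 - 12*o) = -2*o^5 + 86*o^3 + 300*o^2 + 288*o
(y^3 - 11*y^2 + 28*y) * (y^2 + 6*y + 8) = y^5 - 5*y^4 - 30*y^3 + 80*y^2 + 224*y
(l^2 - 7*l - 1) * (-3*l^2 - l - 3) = -3*l^4 + 20*l^3 + 7*l^2 + 22*l + 3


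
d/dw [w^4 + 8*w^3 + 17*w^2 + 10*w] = 4*w^3 + 24*w^2 + 34*w + 10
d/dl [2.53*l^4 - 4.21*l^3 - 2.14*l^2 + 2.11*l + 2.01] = 10.12*l^3 - 12.63*l^2 - 4.28*l + 2.11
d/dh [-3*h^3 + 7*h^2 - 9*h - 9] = -9*h^2 + 14*h - 9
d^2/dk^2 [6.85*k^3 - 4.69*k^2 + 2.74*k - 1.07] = 41.1*k - 9.38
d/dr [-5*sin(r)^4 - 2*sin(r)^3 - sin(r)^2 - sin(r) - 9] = (-17*sin(r) + 5*sin(3*r) + 3*cos(2*r) - 4)*cos(r)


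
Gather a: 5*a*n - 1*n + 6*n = 5*a*n + 5*n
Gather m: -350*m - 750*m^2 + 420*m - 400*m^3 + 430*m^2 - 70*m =-400*m^3 - 320*m^2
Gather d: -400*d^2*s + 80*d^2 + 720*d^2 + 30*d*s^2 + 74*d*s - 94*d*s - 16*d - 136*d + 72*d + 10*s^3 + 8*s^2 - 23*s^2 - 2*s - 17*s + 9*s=d^2*(800 - 400*s) + d*(30*s^2 - 20*s - 80) + 10*s^3 - 15*s^2 - 10*s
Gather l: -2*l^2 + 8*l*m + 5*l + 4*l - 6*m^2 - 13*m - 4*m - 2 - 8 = -2*l^2 + l*(8*m + 9) - 6*m^2 - 17*m - 10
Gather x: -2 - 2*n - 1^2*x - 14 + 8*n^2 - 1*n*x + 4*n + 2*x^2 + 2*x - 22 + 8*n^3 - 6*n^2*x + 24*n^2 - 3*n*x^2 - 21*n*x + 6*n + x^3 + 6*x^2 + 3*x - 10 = 8*n^3 + 32*n^2 + 8*n + x^3 + x^2*(8 - 3*n) + x*(-6*n^2 - 22*n + 4) - 48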